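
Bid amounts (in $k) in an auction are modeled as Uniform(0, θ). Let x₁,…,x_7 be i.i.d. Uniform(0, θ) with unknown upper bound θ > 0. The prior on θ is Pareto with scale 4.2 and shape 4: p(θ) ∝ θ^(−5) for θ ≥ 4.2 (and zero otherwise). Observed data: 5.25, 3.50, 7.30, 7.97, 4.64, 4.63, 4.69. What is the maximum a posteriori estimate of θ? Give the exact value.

The Uniform(0, θ) likelihood is θ^(−n) for θ ≥ max(xᵢ), zero otherwise. Here max(xᵢ) = 7.97.
Posterior ∝ θ^(−5) · θ^(−7) = θ^(−12) on θ ≥ max(4.2, 7.97) = 7.97.
This density is strictly decreasing in θ, so the posterior mode lies at the lower boundary of the support.

θ̂_MAP = 7.97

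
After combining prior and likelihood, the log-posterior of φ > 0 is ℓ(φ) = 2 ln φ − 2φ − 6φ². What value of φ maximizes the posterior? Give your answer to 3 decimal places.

φ̂_MAP = 0.333

ℓ'(φ) = 2/φ − 2 − 12φ. Setting this to zero and multiplying by φ: 12φ² + 2φ − 2 = 0.
φ = (−2 + √(2² + 4·12·2)) / (2·12) = (−2 + √100) / 24 = (−2 + 10)/24 = 1/3.
ℓ''(φ) = −2/φ² − 12 < 0, confirming a maximum.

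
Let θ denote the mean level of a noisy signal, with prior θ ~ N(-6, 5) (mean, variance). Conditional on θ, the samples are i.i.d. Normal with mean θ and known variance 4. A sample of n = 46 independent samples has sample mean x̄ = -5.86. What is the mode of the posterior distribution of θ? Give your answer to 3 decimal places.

θ̂_MAP = -5.862

n = 46, x̄ = -5.86.
For a Normal prior and Normal likelihood with known variance, the posterior is Normal; its mode equals its mean, the precision-weighted average.
Prior precision 1/σ₀² = 1/5 = 0.2; data precision n/σ² = 46/4 = 11.5.
θ̂ = (0.2·(-6) + 11.5·(-5.86)) / (0.2 + 11.5) = (-68.59)/11.7 = -6859/1170 ≈ -5.862.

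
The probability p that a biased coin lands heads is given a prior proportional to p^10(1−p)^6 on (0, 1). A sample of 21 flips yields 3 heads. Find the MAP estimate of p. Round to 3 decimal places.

The prior density ∝ p^10(1−p)^6 is the kernel of Beta(11, 7).
Data: 3 successes in 21 trials. The binomial likelihood contributes p^3(1−p)^18, so the posterior is Beta(11+3, 7+18) = Beta(14, 25).
For Beta(a, b) with a, b > 1 the mode is (a−1)/(a+b−2) = 13/37 ≈ 0.351.

p̂_MAP = 0.351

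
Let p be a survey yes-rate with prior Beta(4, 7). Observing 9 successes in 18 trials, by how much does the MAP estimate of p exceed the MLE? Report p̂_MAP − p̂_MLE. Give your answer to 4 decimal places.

MAP − MLE = -0.0556

Posterior is Beta(13, 16); MAP = (13−1)/(29−2) = 12/27 ≈ 0.44444.
MLE ignores the prior: p̂_MLE = k/n = 9/18 ≈ 0.50000.
Difference = 12/27 − 9/18 = -1/18 ≈ -0.0556.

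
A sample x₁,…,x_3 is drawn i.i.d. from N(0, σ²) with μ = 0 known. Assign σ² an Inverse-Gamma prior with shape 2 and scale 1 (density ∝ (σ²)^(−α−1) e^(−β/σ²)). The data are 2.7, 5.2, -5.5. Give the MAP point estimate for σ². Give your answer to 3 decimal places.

Sum of squared deviations about the known mean: SS = (2.7−0)² + (5.2−0)² + (-5.5−0)² = 64.58.
The Normal likelihood contributes (σ²)^(−n/2) exp(−SS/(2σ²)), so the posterior is Inverse-Gamma(α + n/2, β + SS/2) = Inverse-Gamma(3.5, 33.29).
The mode of Inverse-Gamma(a, b) is b/(a+1) = 33.29/4.5 ≈ 7.398.

σ̂²_MAP = 7.398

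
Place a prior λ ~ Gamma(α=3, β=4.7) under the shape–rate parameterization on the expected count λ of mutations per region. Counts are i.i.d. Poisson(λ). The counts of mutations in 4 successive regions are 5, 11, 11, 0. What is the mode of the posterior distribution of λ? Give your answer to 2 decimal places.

Σxᵢ = 5+11+11+0 = 27, with n = 4.
Posterior ∝ λ^2e^(−4.7λ) · λ^27e^(−4λ) = λ^29e^(−8.7λ), i.e. Gamma(shape=30, rate=8.7).
The mode of a Gamma(a, b) with a ≥ 1 (shape–rate) is (a−1)/b = 29/8.7 ≈ 3.33.

λ̂_MAP = 3.33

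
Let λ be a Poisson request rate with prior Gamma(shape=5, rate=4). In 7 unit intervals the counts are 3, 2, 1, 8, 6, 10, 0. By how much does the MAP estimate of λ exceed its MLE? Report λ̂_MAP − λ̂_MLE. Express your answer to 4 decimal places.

MAP − MLE = -1.1948

Σxᵢ = 30. Posterior is Gamma(35, 11); MAP = (35−1)/11 = 34/11 ≈ 3.09091.
MLE = x̄ = 30/7 ≈ 4.28571.
Difference = 34/11 − 30/7 = -92/77 ≈ -1.1948.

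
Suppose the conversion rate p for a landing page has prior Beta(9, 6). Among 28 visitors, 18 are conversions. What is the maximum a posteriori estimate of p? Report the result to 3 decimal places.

p̂_MAP = 0.634

Prior: Beta(9, 6).
Data: 18 successes in 28 trials. The binomial likelihood contributes p^18(1−p)^10, so the posterior is Beta(9+18, 6+10) = Beta(27, 16).
For Beta(a, b) with a, b > 1 the mode is (a−1)/(a+b−2) = 26/41 ≈ 0.634.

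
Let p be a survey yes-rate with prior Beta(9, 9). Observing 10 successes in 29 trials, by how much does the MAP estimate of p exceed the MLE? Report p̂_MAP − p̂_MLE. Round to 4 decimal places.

MAP − MLE = 0.0552

Posterior is Beta(19, 28); MAP = (19−1)/(47−2) = 18/45 ≈ 0.40000.
MLE ignores the prior: p̂_MLE = k/n = 10/29 ≈ 0.34483.
Difference = 18/45 − 10/29 = 8/145 ≈ 0.0552.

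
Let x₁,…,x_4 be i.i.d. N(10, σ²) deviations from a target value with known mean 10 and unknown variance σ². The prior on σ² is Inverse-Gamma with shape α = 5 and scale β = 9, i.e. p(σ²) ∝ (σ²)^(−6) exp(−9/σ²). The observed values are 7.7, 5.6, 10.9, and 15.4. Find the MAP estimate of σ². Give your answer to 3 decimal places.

σ̂²_MAP = 4.539

Sum of squared deviations about the known mean: SS = (7.7−10)² + (5.6−10)² + (10.9−10)² + (15.4−10)² = 54.62.
The Normal likelihood contributes (σ²)^(−n/2) exp(−SS/(2σ²)), so the posterior is Inverse-Gamma(α + n/2, β + SS/2) = Inverse-Gamma(7, 36.31).
The mode of Inverse-Gamma(a, b) is b/(a+1) = 36.31/8 ≈ 4.539.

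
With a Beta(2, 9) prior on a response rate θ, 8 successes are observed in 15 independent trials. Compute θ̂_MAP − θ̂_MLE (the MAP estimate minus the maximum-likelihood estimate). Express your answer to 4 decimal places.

Posterior is Beta(10, 16); MAP = (10−1)/(26−2) = 9/24 ≈ 0.37500.
MLE ignores the prior: θ̂_MLE = k/n = 8/15 ≈ 0.53333.
Difference = 9/24 − 8/15 = -19/120 ≈ -0.1583.

MAP − MLE = -0.1583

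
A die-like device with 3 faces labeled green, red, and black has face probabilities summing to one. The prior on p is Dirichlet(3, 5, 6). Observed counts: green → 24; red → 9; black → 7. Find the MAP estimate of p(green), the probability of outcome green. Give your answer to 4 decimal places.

MAP estimate of p(green) = 0.5098

The posterior is Dirichlet(αᵢ + nᵢ) = Dirichlet(27, 14, 13).
For a Dirichlet(a₁,…,a_K) with all aᵢ > 1, the mode has j-th component (aⱼ − 1)/(Σaᵢ − K).
Here Σaᵢ = 54 and K = 3, so p(green) = (27 − 1)/(54 − 3) = 26/51 ≈ 0.5098.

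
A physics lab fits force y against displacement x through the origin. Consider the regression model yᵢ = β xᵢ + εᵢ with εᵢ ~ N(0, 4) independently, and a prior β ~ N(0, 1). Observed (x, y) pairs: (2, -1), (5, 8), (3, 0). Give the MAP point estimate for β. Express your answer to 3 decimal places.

β̂_MAP = 0.905

log p(β | y) = −Σ(yᵢ − βxᵢ)²/(2·4) − β²/(2·1) + const.
Setting the derivative to zero: Σxᵢ(yᵢ − βxᵢ)/4 − β/1 = 0, so β = Σxᵢyᵢ / (Σxᵢ² + σ²/τ²).
Σxᵢyᵢ = 2·(-1) + 5·8 + 3·0 = 38; Σxᵢ² = 38; σ²/τ² = 4.
β̂_MAP = 38 / (38 + 4) = 38/42 ≈ 0.905.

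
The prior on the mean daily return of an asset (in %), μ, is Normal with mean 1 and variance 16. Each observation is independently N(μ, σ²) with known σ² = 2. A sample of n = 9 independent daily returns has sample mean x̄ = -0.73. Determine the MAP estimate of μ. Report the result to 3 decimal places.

n = 9, x̄ = -0.73.
For a Normal prior and Normal likelihood with known variance, the posterior is Normal; its mode equals its mean, the precision-weighted average.
Prior precision 1/σ₀² = 1/16 = 0.0625; data precision n/σ² = 9/2 = 4.5.
μ̂ = (0.0625·1 + 4.5·(-0.73)) / (0.0625 + 4.5) = (-3.2225)/4.5625 = -1289/1825 ≈ -0.706.

μ̂_MAP = -0.706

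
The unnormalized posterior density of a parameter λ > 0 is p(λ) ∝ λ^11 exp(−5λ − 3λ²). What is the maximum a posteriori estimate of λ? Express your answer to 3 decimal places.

ℓ'(λ) = 11/λ − 5 − 6λ. Setting this to zero and multiplying by λ: 6λ² + 5λ − 11 = 0.
λ = (−5 + √(5² + 4·6·11)) / (2·6) = (−5 + √289) / 12 = (−5 + 17)/12 = 1.
ℓ''(λ) = −11/λ² − 6 < 0, confirming a maximum.

λ̂_MAP = 1.000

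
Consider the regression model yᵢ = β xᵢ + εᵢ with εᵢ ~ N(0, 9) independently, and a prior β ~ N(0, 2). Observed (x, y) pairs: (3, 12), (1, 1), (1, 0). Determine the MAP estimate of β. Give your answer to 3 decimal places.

log p(β | y) = −Σ(yᵢ − βxᵢ)²/(2·9) − β²/(2·2) + const.
Setting the derivative to zero: Σxᵢ(yᵢ − βxᵢ)/9 − β/2 = 0, so β = Σxᵢyᵢ / (Σxᵢ² + σ²/τ²).
Σxᵢyᵢ = 3·12 + 1·1 + 1·0 = 37; Σxᵢ² = 11; σ²/τ² = 4.5.
β̂_MAP = 37 / (11 + 4.5) = 37/15.5 ≈ 2.387.

β̂_MAP = 2.387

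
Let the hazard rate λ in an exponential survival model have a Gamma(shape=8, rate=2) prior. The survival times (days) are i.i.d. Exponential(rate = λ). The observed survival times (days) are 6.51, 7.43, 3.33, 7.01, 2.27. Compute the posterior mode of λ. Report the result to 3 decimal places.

The Exponential(rate=λ) likelihood is ∝ λ^n e^(−λΣtᵢ). Here n = 5 and Σtᵢ = 6.51 + 7.43 + 3.33 + 7.01 + 2.27 = 26.55.
Posterior ∝ λ^7e^(−2λ) · λ^5e^(−26.55λ) = λ^12e^(−28.55λ), i.e. Gamma(13, 28.55).
Mode = (a−1)/b = 12/28.55 ≈ 0.420.

λ̂_MAP = 0.420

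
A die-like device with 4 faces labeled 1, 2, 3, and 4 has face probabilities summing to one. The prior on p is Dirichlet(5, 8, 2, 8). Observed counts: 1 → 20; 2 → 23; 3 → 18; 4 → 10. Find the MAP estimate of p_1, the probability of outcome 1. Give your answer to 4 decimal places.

The posterior is Dirichlet(αᵢ + nᵢ) = Dirichlet(25, 31, 20, 18).
For a Dirichlet(a₁,…,a_K) with all aᵢ > 1, the mode has j-th component (aⱼ − 1)/(Σaᵢ − K).
Here Σaᵢ = 94 and K = 4, so p_1 = (25 − 1)/(94 − 4) = 24/90 ≈ 0.2667.

MAP estimate: 0.2667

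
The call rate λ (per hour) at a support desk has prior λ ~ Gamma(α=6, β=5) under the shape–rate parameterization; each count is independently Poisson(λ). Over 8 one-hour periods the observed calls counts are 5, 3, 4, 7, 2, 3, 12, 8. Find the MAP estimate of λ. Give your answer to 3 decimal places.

Σxᵢ = 5+3+4+7+2+3+12+8 = 44, with n = 8.
Posterior ∝ λ^5e^(−5λ) · λ^44e^(−8λ) = λ^49e^(−13λ), i.e. Gamma(shape=50, rate=13).
The mode of a Gamma(a, b) with a ≥ 1 (shape–rate) is (a−1)/b = 49/13 ≈ 3.769.

λ̂_MAP = 3.769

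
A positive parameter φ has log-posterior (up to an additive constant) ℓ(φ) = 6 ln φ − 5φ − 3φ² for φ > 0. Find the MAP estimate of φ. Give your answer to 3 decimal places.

ℓ'(φ) = 6/φ − 5 − 6φ. Setting this to zero and multiplying by φ: 6φ² + 5φ − 6 = 0.
φ = (−5 + √(5² + 4·6·6)) / (2·6) = (−5 + √169) / 12 = (−5 + 13)/12 = 2/3.
ℓ''(φ) = −6/φ² − 6 < 0, confirming a maximum.

φ̂_MAP = 0.667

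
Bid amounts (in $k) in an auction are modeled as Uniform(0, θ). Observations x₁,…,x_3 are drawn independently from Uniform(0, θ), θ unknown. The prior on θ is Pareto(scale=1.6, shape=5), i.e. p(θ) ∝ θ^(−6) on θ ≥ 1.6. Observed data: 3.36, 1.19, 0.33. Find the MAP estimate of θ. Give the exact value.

The Uniform(0, θ) likelihood is θ^(−n) for θ ≥ max(xᵢ), zero otherwise. Here max(xᵢ) = 3.36.
Posterior ∝ θ^(−6) · θ^(−3) = θ^(−9) on θ ≥ max(1.6, 3.36) = 3.36.
This density is strictly decreasing in θ, so the posterior mode lies at the lower boundary of the support.

θ̂_MAP = 3.36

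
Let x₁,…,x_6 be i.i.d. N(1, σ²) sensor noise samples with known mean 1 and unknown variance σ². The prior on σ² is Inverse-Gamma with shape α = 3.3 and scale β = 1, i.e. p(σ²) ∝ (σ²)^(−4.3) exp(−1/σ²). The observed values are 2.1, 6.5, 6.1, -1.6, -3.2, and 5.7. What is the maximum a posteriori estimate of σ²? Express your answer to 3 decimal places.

Sum of squared deviations about the known mean: SS = (2.1−1)² + (6.5−1)² + (6.1−1)² + (-1.6−1)² + (-3.2−1)² + (5.7−1)² = 103.96.
The Normal likelihood contributes (σ²)^(−n/2) exp(−SS/(2σ²)), so the posterior is Inverse-Gamma(α + n/2, β + SS/2) = Inverse-Gamma(6.3, 52.98).
The mode of Inverse-Gamma(a, b) is b/(a+1) = 52.98/7.3 ≈ 7.258.

σ̂²_MAP = 7.258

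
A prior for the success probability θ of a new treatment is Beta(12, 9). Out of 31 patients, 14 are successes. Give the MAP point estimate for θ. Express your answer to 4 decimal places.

Prior: Beta(12, 9).
Data: 14 successes in 31 trials. The binomial likelihood contributes θ^14(1−θ)^17, so the posterior is Beta(12+14, 9+17) = Beta(26, 26).
For Beta(a, b) with a, b > 1 the mode is (a−1)/(a+b−2) = 25/50 ≈ 0.5000.

θ̂_MAP = 0.5000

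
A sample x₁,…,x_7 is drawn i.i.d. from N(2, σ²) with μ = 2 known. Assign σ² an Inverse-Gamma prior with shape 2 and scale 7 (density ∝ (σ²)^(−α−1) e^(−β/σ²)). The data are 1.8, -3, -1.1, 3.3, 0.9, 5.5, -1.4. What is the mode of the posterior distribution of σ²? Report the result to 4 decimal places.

σ̂²_MAP = 5.7969

Sum of squared deviations about the known mean: SS = (1.8−2)² + (-3−2)² + (-1.1−2)² + (3.3−2)² + (0.9−2)² + (5.5−2)² + (-1.4−2)² = 61.36.
The Normal likelihood contributes (σ²)^(−n/2) exp(−SS/(2σ²)), so the posterior is Inverse-Gamma(α + n/2, β + SS/2) = Inverse-Gamma(5.5, 37.68).
The mode of Inverse-Gamma(a, b) is b/(a+1) = 37.68/6.5 ≈ 5.7969.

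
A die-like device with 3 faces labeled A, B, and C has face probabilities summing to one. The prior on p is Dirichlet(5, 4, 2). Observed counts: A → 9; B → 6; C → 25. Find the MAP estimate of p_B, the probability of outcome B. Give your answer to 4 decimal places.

The posterior is Dirichlet(αᵢ + nᵢ) = Dirichlet(14, 10, 27).
For a Dirichlet(a₁,…,a_K) with all aᵢ > 1, the mode has j-th component (aⱼ − 1)/(Σaᵢ − K).
Here Σaᵢ = 51 and K = 3, so p_B = (10 − 1)/(51 − 3) = 9/48 ≈ 0.1875.

MAP estimate of p_B = 0.1875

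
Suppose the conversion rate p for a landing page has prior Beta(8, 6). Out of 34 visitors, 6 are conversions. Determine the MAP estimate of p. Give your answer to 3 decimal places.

Prior: Beta(8, 6).
Data: 6 successes in 34 trials. The binomial likelihood contributes p^6(1−p)^28, so the posterior is Beta(8+6, 6+28) = Beta(14, 34).
For Beta(a, b) with a, b > 1 the mode is (a−1)/(a+b−2) = 13/46 ≈ 0.283.

p̂_MAP = 0.283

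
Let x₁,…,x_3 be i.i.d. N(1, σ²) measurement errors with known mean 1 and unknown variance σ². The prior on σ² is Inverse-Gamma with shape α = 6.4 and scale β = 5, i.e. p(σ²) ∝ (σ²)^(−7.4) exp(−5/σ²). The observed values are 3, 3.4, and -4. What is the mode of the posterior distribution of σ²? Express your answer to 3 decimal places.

Sum of squared deviations about the known mean: SS = (3−1)² + (3.4−1)² + (-4−1)² = 34.76.
The Normal likelihood contributes (σ²)^(−n/2) exp(−SS/(2σ²)), so the posterior is Inverse-Gamma(α + n/2, β + SS/2) = Inverse-Gamma(7.9, 22.38).
The mode of Inverse-Gamma(a, b) is b/(a+1) = 22.38/8.9 ≈ 2.515.

σ̂²_MAP = 2.515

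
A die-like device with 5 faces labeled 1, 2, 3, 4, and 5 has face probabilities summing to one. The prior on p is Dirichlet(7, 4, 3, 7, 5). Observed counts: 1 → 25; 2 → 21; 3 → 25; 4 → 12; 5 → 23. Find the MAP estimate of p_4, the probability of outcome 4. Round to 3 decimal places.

MAP estimate: 0.142

The posterior is Dirichlet(αᵢ + nᵢ) = Dirichlet(32, 25, 28, 19, 28).
For a Dirichlet(a₁,…,a_K) with all aᵢ > 1, the mode has j-th component (aⱼ − 1)/(Σaᵢ − K).
Here Σaᵢ = 132 and K = 5, so p_4 = (19 − 1)/(132 − 5) = 18/127 ≈ 0.142.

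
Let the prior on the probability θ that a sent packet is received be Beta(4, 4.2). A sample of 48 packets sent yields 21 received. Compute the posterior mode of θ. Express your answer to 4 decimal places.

Prior: Beta(4, 4.2).
Data: 21 successes in 48 trials. The binomial likelihood contributes θ^21(1−θ)^27, so the posterior is Beta(4+21, 4.2+27) = Beta(25, 31.2).
For Beta(a, b) with a, b > 1 the mode is (a−1)/(a+b−2) = 24/54.2 ≈ 0.4428.

θ̂_MAP = 0.4428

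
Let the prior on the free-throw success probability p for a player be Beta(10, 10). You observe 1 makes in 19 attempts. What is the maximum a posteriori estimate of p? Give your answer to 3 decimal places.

Prior: Beta(10, 10).
Data: 1 success in 19 trials. The binomial likelihood contributes p(1−p)^18, so the posterior is Beta(10+1, 10+18) = Beta(11, 28).
For Beta(a, b) with a, b > 1 the mode is (a−1)/(a+b−2) = 10/37 ≈ 0.270.

p̂_MAP = 0.270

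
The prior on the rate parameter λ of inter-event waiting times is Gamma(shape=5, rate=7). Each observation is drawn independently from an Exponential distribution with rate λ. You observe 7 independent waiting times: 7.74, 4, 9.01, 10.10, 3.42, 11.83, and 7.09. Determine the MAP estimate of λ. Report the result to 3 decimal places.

The Exponential(rate=λ) likelihood is ∝ λ^n e^(−λΣtᵢ). Here n = 7 and Σtᵢ = 7.74 + 4 + 9.01 + 10.10 + 3.42 + 11.83 + 7.09 = 53.19.
Posterior ∝ λ^4e^(−7λ) · λ^7e^(−53.19λ) = λ^11e^(−60.19λ), i.e. Gamma(12, 60.19).
Mode = (a−1)/b = 11/60.19 ≈ 0.183.

λ̂_MAP = 0.183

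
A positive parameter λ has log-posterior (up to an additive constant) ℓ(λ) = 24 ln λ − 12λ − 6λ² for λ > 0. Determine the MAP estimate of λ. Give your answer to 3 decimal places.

λ̂_MAP = 1.000

ℓ'(λ) = 24/λ − 12 − 12λ. Setting this to zero and multiplying by λ: 12λ² + 12λ − 24 = 0.
λ = (−12 + √(12² + 4·12·24)) / (2·12) = (−12 + √1296) / 24 = (−12 + 36)/24 = 1.
ℓ''(λ) = −24/λ² − 12 < 0, confirming a maximum.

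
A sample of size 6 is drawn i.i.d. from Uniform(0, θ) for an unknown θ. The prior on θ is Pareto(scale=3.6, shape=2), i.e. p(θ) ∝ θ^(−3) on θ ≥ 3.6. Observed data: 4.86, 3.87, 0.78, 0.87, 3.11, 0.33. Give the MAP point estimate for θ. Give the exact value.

θ̂_MAP = 4.86

The Uniform(0, θ) likelihood is θ^(−n) for θ ≥ max(xᵢ), zero otherwise. Here max(xᵢ) = 4.86.
Posterior ∝ θ^(−3) · θ^(−6) = θ^(−9) on θ ≥ max(3.6, 4.86) = 4.86.
This density is strictly decreasing in θ, so the posterior mode lies at the lower boundary of the support.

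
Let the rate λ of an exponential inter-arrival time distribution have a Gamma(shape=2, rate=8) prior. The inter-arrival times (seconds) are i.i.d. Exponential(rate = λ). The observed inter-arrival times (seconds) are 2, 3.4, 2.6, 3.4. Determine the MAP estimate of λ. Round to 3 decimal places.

The Exponential(rate=λ) likelihood is ∝ λ^n e^(−λΣtᵢ). Here n = 4 and Σtᵢ = 2 + 3.4 + 2.6 + 3.4 = 11.4.
Posterior ∝ λe^(−8λ) · λ^4e^(−11.4λ) = λ^5e^(−19.4λ), i.e. Gamma(6, 19.4).
Mode = (a−1)/b = 5/19.4 ≈ 0.258.

λ̂_MAP = 0.258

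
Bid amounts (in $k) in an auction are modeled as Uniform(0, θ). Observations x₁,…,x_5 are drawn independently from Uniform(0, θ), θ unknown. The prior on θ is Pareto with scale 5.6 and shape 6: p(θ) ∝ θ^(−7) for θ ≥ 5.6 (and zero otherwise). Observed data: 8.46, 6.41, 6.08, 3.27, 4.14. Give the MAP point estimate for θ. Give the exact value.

θ̂_MAP = 8.46

The Uniform(0, θ) likelihood is θ^(−n) for θ ≥ max(xᵢ), zero otherwise. Here max(xᵢ) = 8.46.
Posterior ∝ θ^(−7) · θ^(−5) = θ^(−12) on θ ≥ max(5.6, 8.46) = 8.46.
This density is strictly decreasing in θ, so the posterior mode lies at the lower boundary of the support.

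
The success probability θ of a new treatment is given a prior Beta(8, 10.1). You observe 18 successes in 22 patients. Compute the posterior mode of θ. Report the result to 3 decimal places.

θ̂_MAP = 0.656

Prior: Beta(8, 10.1).
Data: 18 successes in 22 trials. The binomial likelihood contributes θ^18(1−θ)^4, so the posterior is Beta(8+18, 10.1+4) = Beta(26, 14.1).
For Beta(a, b) with a, b > 1 the mode is (a−1)/(a+b−2) = 25/38.1 ≈ 0.656.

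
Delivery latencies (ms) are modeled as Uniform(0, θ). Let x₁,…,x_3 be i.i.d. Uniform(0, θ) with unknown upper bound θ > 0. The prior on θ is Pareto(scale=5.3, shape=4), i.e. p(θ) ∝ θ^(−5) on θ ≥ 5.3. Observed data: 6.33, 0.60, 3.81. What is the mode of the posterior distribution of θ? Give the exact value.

The Uniform(0, θ) likelihood is θ^(−n) for θ ≥ max(xᵢ), zero otherwise. Here max(xᵢ) = 6.33.
Posterior ∝ θ^(−5) · θ^(−3) = θ^(−8) on θ ≥ max(5.3, 6.33) = 6.33.
This density is strictly decreasing in θ, so the posterior mode lies at the lower boundary of the support.

θ̂_MAP = 6.33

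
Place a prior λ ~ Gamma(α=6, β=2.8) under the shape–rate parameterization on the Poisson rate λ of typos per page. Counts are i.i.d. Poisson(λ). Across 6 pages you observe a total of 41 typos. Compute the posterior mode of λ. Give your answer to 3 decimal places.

λ̂_MAP = 5.227

Σxᵢ = 41, n = 6.
Posterior ∝ λ^5e^(−2.8λ) · λ^41e^(−6λ) = λ^46e^(−8.8λ), i.e. Gamma(shape=47, rate=8.8).
The mode of a Gamma(a, b) with a ≥ 1 (shape–rate) is (a−1)/b = 46/8.8 ≈ 5.227.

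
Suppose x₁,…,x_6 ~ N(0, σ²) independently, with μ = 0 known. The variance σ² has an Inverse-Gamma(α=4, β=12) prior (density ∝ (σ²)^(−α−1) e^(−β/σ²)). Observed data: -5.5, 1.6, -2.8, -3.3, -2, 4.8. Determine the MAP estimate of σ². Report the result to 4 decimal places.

Sum of squared deviations about the known mean: SS = (-5.5−0)² + (1.6−0)² + (-2.8−0)² + (-3.3−0)² + (-2−0)² + (4.8−0)² = 78.58.
The Normal likelihood contributes (σ²)^(−n/2) exp(−SS/(2σ²)), so the posterior is Inverse-Gamma(α + n/2, β + SS/2) = Inverse-Gamma(7, 51.29).
The mode of Inverse-Gamma(a, b) is b/(a+1) = 51.29/8 ≈ 6.4113.

σ̂²_MAP = 6.4113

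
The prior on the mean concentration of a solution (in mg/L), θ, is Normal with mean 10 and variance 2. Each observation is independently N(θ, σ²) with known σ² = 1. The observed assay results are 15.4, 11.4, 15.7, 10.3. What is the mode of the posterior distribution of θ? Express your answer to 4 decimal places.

n = 4; x̄ = (15.4 + 11.4 + 15.7 + 10.3)/4 = 52.8/4 = 13.2.
For a Normal prior and Normal likelihood with known variance, the posterior is Normal; its mode equals its mean, the precision-weighted average.
Prior precision 1/σ₀² = 1/2 = 0.5; data precision n/σ² = 4/1 = 4.
θ̂ = (0.5·10 + 4·13.2) / (0.5 + 4) = 57.8/4.5 = 578/45 ≈ 12.8444.

θ̂_MAP = 12.8444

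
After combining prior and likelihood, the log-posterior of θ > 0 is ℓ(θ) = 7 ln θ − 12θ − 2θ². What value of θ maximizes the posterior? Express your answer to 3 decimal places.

ℓ'(θ) = 7/θ − 12 − 4θ. Setting this to zero and multiplying by θ: 4θ² + 12θ − 7 = 0.
θ = (−12 + √(12² + 4·4·7)) / (2·4) = (−12 + √256) / 8 = (−12 + 16)/8 = 1/2.
ℓ''(θ) = −7/θ² − 4 < 0, confirming a maximum.

θ̂_MAP = 0.500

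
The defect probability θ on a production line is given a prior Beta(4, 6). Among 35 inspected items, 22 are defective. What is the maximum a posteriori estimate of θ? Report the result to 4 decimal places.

Prior: Beta(4, 6).
Data: 22 successes in 35 trials. The binomial likelihood contributes θ^22(1−θ)^13, so the posterior is Beta(4+22, 6+13) = Beta(26, 19).
For Beta(a, b) with a, b > 1 the mode is (a−1)/(a+b−2) = 25/43 ≈ 0.5814.

θ̂_MAP = 0.5814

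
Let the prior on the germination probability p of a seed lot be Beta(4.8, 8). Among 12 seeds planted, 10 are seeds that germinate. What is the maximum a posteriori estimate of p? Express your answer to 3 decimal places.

Prior: Beta(4.8, 8).
Data: 10 successes in 12 trials. The binomial likelihood contributes p^10(1−p)^2, so the posterior is Beta(4.8+10, 8+2) = Beta(14.8, 10).
For Beta(a, b) with a, b > 1 the mode is (a−1)/(a+b−2) = 13.8/22.8 ≈ 0.605.

p̂_MAP = 0.605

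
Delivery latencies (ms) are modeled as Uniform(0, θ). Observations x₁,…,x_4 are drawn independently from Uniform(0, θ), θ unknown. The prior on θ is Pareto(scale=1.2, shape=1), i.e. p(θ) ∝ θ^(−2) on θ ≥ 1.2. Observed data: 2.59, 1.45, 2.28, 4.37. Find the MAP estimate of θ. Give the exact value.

The Uniform(0, θ) likelihood is θ^(−n) for θ ≥ max(xᵢ), zero otherwise. Here max(xᵢ) = 4.37.
Posterior ∝ θ^(−2) · θ^(−4) = θ^(−6) on θ ≥ max(1.2, 4.37) = 4.37.
This density is strictly decreasing in θ, so the posterior mode lies at the lower boundary of the support.

θ̂_MAP = 4.37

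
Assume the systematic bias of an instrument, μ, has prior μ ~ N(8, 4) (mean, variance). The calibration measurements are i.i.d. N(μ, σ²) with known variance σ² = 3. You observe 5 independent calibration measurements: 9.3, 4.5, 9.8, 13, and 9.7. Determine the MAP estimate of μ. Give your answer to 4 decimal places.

n = 5; x̄ = (9.3 + 4.5 + 9.8 + 13 + 9.7)/5 = 46.3/5 = 9.26.
For a Normal prior and Normal likelihood with known variance, the posterior is Normal; its mode equals its mean, the precision-weighted average.
Prior precision 1/σ₀² = 1/4 = 0.25; data precision n/σ² = 5/3.
μ̂ = (0.25·8 + (5/3)·9.26) / (0.25 + 5/3) = (523/30)/(23/12) = 1046/115 ≈ 9.0957.

μ̂_MAP = 9.0957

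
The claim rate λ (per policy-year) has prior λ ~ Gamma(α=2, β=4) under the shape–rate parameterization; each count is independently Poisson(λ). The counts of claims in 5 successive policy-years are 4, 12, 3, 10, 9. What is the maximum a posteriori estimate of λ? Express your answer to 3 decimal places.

Σxᵢ = 4+12+3+10+9 = 38, with n = 5.
Posterior ∝ λe^(−4λ) · λ^38e^(−5λ) = λ^39e^(−9λ), i.e. Gamma(shape=40, rate=9).
The mode of a Gamma(a, b) with a ≥ 1 (shape–rate) is (a−1)/b = 39/9 ≈ 4.333.

λ̂_MAP = 4.333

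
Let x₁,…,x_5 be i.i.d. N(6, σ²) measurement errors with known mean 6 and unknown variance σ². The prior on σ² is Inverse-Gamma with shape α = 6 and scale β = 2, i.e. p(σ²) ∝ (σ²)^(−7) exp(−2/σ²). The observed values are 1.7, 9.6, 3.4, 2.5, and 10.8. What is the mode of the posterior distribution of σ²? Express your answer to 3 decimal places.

Sum of squared deviations about the known mean: SS = (1.7−6)² + (9.6−6)² + (3.4−6)² + (2.5−6)² + (10.8−6)² = 73.5.
The Normal likelihood contributes (σ²)^(−n/2) exp(−SS/(2σ²)), so the posterior is Inverse-Gamma(α + n/2, β + SS/2) = Inverse-Gamma(8.5, 38.75).
The mode of Inverse-Gamma(a, b) is b/(a+1) = 38.75/9.5 ≈ 4.079.

σ̂²_MAP = 4.079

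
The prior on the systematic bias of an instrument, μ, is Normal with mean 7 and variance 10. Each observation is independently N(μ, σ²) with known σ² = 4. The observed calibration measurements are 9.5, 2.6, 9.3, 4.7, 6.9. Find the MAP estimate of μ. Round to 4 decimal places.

n = 5; x̄ = (9.5 + 2.6 + 9.3 + 4.7 + 6.9)/5 = 33/5 = 6.6.
For a Normal prior and Normal likelihood with known variance, the posterior is Normal; its mode equals its mean, the precision-weighted average.
Prior precision 1/σ₀² = 1/10 = 0.1; data precision n/σ² = 5/4 = 1.25.
μ̂ = (0.1·7 + 1.25·6.6) / (0.1 + 1.25) = 8.95/1.35 = 179/27 ≈ 6.6296.

μ̂_MAP = 6.6296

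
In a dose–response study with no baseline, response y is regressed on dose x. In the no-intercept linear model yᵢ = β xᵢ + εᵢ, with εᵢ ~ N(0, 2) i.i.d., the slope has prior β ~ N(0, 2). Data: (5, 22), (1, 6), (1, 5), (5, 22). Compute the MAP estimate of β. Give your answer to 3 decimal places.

β̂_MAP = 4.358

log p(β | y) = −Σ(yᵢ − βxᵢ)²/(2·2) − β²/(2·2) + const.
Setting the derivative to zero: Σxᵢ(yᵢ − βxᵢ)/2 − β/2 = 0, so β = Σxᵢyᵢ / (Σxᵢ² + σ²/τ²).
Σxᵢyᵢ = 5·22 + 1·6 + 1·5 + 5·22 = 231; Σxᵢ² = 52; σ²/τ² = 1.
β̂_MAP = 231 / (52 + 1) = 231/53 ≈ 4.358.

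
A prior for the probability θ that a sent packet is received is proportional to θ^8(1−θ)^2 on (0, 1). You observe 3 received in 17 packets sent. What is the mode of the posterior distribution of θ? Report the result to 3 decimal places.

The prior density ∝ θ^8(1−θ)^2 is the kernel of Beta(9, 3).
Data: 3 successes in 17 trials. The binomial likelihood contributes θ^3(1−θ)^14, so the posterior is Beta(9+3, 3+14) = Beta(12, 17).
For Beta(a, b) with a, b > 1 the mode is (a−1)/(a+b−2) = 11/27 ≈ 0.407.

θ̂_MAP = 0.407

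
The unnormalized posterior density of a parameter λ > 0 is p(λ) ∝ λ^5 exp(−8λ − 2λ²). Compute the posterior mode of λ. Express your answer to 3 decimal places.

ℓ'(λ) = 5/λ − 8 − 4λ. Setting this to zero and multiplying by λ: 4λ² + 8λ − 5 = 0.
λ = (−8 + √(8² + 4·4·5)) / (2·4) = (−8 + √144) / 8 = (−8 + 12)/8 = 1/2.
ℓ''(λ) = −5/λ² − 4 < 0, confirming a maximum.

λ̂_MAP = 0.500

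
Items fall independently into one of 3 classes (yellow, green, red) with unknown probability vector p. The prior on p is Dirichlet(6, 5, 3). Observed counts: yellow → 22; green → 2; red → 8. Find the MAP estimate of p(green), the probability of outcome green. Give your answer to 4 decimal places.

The posterior is Dirichlet(αᵢ + nᵢ) = Dirichlet(28, 7, 11).
For a Dirichlet(a₁,…,a_K) with all aᵢ > 1, the mode has j-th component (aⱼ − 1)/(Σaᵢ − K).
Here Σaᵢ = 46 and K = 3, so p(green) = (7 − 1)/(46 − 3) = 6/43 ≈ 0.1395.

MAP estimate of p(green) = 0.1395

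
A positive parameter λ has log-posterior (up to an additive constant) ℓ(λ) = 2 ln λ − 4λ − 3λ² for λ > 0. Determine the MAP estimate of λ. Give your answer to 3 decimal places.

ℓ'(λ) = 2/λ − 4 − 6λ. Setting this to zero and multiplying by λ: 6λ² + 4λ − 2 = 0.
λ = (−4 + √(4² + 4·6·2)) / (2·6) = (−4 + √64) / 12 = (−4 + 8)/12 = 1/3.
ℓ''(λ) = −2/λ² − 6 < 0, confirming a maximum.

λ̂_MAP = 0.333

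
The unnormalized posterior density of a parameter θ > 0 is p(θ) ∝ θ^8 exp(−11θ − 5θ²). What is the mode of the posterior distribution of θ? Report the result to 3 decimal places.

θ̂_MAP = 0.500

ℓ'(θ) = 8/θ − 11 − 10θ. Setting this to zero and multiplying by θ: 10θ² + 11θ − 8 = 0.
θ = (−11 + √(11² + 4·10·8)) / (2·10) = (−11 + √441) / 20 = (−11 + 21)/20 = 1/2.
ℓ''(θ) = −8/θ² − 10 < 0, confirming a maximum.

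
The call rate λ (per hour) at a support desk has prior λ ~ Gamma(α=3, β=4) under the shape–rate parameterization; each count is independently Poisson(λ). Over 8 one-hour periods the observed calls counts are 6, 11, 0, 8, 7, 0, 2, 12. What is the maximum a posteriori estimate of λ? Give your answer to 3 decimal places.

λ̂_MAP = 4.000

Σxᵢ = 6+11+0+8+7+0+2+12 = 46, with n = 8.
Posterior ∝ λ^2e^(−4λ) · λ^46e^(−8λ) = λ^48e^(−12λ), i.e. Gamma(shape=49, rate=12).
The mode of a Gamma(a, b) with a ≥ 1 (shape–rate) is (a−1)/b = 48/12 ≈ 4.000.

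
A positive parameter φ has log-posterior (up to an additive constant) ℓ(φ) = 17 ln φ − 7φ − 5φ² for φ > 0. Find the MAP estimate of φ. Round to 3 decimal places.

ℓ'(φ) = 17/φ − 7 − 10φ. Setting this to zero and multiplying by φ: 10φ² + 7φ − 17 = 0.
φ = (−7 + √(7² + 4·10·17)) / (2·10) = (−7 + √729) / 20 = (−7 + 27)/20 = 1.
ℓ''(φ) = −17/φ² − 10 < 0, confirming a maximum.

φ̂_MAP = 1.000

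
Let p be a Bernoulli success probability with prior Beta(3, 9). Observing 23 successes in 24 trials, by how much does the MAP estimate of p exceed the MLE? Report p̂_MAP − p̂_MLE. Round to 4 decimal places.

Posterior is Beta(26, 10); MAP = (26−1)/(36−2) = 25/34 ≈ 0.73529.
MLE ignores the prior: p̂_MLE = k/n = 23/24 ≈ 0.95833.
Difference = 25/34 − 23/24 = -91/408 ≈ -0.2230.

MAP − MLE = -0.2230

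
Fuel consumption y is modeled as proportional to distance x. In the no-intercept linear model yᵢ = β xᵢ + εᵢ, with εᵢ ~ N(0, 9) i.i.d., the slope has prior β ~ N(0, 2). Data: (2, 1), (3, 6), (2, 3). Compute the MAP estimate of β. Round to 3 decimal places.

β̂_MAP = 1.209

log p(β | y) = −Σ(yᵢ − βxᵢ)²/(2·9) − β²/(2·2) + const.
Setting the derivative to zero: Σxᵢ(yᵢ − βxᵢ)/9 − β/2 = 0, so β = Σxᵢyᵢ / (Σxᵢ² + σ²/τ²).
Σxᵢyᵢ = 2·1 + 3·6 + 2·3 = 26; Σxᵢ² = 17; σ²/τ² = 4.5.
β̂_MAP = 26 / (17 + 4.5) = 26/21.5 ≈ 1.209.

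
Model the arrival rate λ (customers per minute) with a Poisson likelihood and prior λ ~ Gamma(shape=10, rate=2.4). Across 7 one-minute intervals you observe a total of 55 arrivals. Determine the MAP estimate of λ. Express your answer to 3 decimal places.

Σxᵢ = 55, n = 7.
Posterior ∝ λ^9e^(−2.4λ) · λ^55e^(−7λ) = λ^64e^(−9.4λ), i.e. Gamma(shape=65, rate=9.4).
The mode of a Gamma(a, b) with a ≥ 1 (shape–rate) is (a−1)/b = 64/9.4 ≈ 6.809.

λ̂_MAP = 6.809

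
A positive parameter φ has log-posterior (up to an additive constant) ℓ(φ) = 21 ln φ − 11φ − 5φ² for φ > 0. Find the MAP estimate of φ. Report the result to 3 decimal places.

ℓ'(φ) = 21/φ − 11 − 10φ. Setting this to zero and multiplying by φ: 10φ² + 11φ − 21 = 0.
φ = (−11 + √(11² + 4·10·21)) / (2·10) = (−11 + √961) / 20 = (−11 + 31)/20 = 1.
ℓ''(φ) = −21/φ² − 10 < 0, confirming a maximum.

φ̂_MAP = 1.000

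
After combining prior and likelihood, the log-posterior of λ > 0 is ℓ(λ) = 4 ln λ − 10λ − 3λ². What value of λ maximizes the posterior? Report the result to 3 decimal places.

λ̂_MAP = 0.333

ℓ'(λ) = 4/λ − 10 − 6λ. Setting this to zero and multiplying by λ: 6λ² + 10λ − 4 = 0.
λ = (−10 + √(10² + 4·6·4)) / (2·6) = (−10 + √196) / 12 = (−10 + 14)/12 = 1/3.
ℓ''(λ) = −4/λ² − 6 < 0, confirming a maximum.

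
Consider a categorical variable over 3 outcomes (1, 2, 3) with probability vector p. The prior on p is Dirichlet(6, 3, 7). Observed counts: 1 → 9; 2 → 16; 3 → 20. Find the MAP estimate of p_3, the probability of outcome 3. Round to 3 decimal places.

The posterior is Dirichlet(αᵢ + nᵢ) = Dirichlet(15, 19, 27).
For a Dirichlet(a₁,…,a_K) with all aᵢ > 1, the mode has j-th component (aⱼ − 1)/(Σaᵢ − K).
Here Σaᵢ = 61 and K = 3, so p_3 = (27 − 1)/(61 − 3) = 26/58 ≈ 0.448.

MAP estimate: 0.448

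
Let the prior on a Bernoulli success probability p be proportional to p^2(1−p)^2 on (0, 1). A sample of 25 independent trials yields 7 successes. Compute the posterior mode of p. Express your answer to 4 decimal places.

The prior density ∝ p^2(1−p)^2 is the kernel of Beta(3, 3).
Data: 7 successes in 25 trials. The binomial likelihood contributes p^7(1−p)^18, so the posterior is Beta(3+7, 3+18) = Beta(10, 21).
For Beta(a, b) with a, b > 1 the mode is (a−1)/(a+b−2) = 9/29 ≈ 0.3103.

p̂_MAP = 0.3103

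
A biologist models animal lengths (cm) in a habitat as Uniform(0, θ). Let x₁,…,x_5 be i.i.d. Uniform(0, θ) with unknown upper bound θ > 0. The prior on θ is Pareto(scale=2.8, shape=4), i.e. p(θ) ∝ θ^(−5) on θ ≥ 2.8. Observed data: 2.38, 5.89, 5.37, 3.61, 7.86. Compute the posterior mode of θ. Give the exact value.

θ̂_MAP = 7.86

The Uniform(0, θ) likelihood is θ^(−n) for θ ≥ max(xᵢ), zero otherwise. Here max(xᵢ) = 7.86.
Posterior ∝ θ^(−5) · θ^(−5) = θ^(−10) on θ ≥ max(2.8, 7.86) = 7.86.
This density is strictly decreasing in θ, so the posterior mode lies at the lower boundary of the support.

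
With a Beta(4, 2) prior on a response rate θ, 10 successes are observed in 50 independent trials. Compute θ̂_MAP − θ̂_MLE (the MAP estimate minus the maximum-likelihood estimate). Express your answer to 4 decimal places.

MAP − MLE = 0.0407

Posterior is Beta(14, 42); MAP = (14−1)/(56−2) = 13/54 ≈ 0.24074.
MLE ignores the prior: θ̂_MLE = k/n = 10/50 ≈ 0.20000.
Difference = 13/54 − 10/50 = 11/270 ≈ 0.0407.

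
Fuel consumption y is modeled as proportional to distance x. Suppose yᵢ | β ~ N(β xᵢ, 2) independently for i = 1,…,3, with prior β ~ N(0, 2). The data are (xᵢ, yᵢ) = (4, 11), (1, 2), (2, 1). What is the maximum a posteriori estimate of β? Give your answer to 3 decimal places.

β̂_MAP = 2.182

log p(β | y) = −Σ(yᵢ − βxᵢ)²/(2·2) − β²/(2·2) + const.
Setting the derivative to zero: Σxᵢ(yᵢ − βxᵢ)/2 − β/2 = 0, so β = Σxᵢyᵢ / (Σxᵢ² + σ²/τ²).
Σxᵢyᵢ = 4·11 + 1·2 + 2·1 = 48; Σxᵢ² = 21; σ²/τ² = 1.
β̂_MAP = 48 / (21 + 1) = 48/22 ≈ 2.182.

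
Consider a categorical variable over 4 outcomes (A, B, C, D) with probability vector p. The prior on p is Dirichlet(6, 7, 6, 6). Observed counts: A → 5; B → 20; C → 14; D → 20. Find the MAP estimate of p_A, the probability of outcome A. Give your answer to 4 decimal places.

MAP estimate of p_A = 0.1250

The posterior is Dirichlet(αᵢ + nᵢ) = Dirichlet(11, 27, 20, 26).
For a Dirichlet(a₁,…,a_K) with all aᵢ > 1, the mode has j-th component (aⱼ − 1)/(Σaᵢ − K).
Here Σaᵢ = 84 and K = 4, so p_A = (11 − 1)/(84 − 4) = 10/80 ≈ 0.1250.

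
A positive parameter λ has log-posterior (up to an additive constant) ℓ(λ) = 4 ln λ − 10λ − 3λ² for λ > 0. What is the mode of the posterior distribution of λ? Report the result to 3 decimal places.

ℓ'(λ) = 4/λ − 10 − 6λ. Setting this to zero and multiplying by λ: 6λ² + 10λ − 4 = 0.
λ = (−10 + √(10² + 4·6·4)) / (2·6) = (−10 + √196) / 12 = (−10 + 14)/12 = 1/3.
ℓ''(λ) = −4/λ² − 6 < 0, confirming a maximum.

λ̂_MAP = 0.333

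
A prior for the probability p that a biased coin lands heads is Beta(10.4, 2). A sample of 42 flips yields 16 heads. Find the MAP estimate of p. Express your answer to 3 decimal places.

p̂_MAP = 0.485

Prior: Beta(10.4, 2).
Data: 16 successes in 42 trials. The binomial likelihood contributes p^16(1−p)^26, so the posterior is Beta(10.4+16, 2+26) = Beta(26.4, 28).
For Beta(a, b) with a, b > 1 the mode is (a−1)/(a+b−2) = 25.4/52.4 ≈ 0.485.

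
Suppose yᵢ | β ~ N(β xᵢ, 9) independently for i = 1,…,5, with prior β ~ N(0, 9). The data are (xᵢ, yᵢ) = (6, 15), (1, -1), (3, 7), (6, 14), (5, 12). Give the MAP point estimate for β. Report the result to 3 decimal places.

log p(β | y) = −Σ(yᵢ − βxᵢ)²/(2·9) − β²/(2·9) + const.
Setting the derivative to zero: Σxᵢ(yᵢ − βxᵢ)/9 − β/9 = 0, so β = Σxᵢyᵢ / (Σxᵢ² + σ²/τ²).
Σxᵢyᵢ = 6·15 + 1·(-1) + 3·7 + 6·14 + 5·12 = 254; Σxᵢ² = 107; σ²/τ² = 1.
β̂_MAP = 254 / (107 + 1) = 254/108 ≈ 2.352.

β̂_MAP = 2.352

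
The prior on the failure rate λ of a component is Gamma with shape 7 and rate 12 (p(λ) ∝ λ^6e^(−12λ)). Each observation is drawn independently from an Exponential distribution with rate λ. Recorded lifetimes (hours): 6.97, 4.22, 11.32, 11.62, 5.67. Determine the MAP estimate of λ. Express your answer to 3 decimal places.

λ̂_MAP = 0.212

The Exponential(rate=λ) likelihood is ∝ λ^n e^(−λΣtᵢ). Here n = 5 and Σtᵢ = 6.97 + 4.22 + 11.32 + 11.62 + 5.67 = 39.80.
Posterior ∝ λ^6e^(−12λ) · λ^5e^(−39.80λ) = λ^11e^(−51.80λ), i.e. Gamma(12, 51.80).
Mode = (a−1)/b = 11/51.80 ≈ 0.212.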